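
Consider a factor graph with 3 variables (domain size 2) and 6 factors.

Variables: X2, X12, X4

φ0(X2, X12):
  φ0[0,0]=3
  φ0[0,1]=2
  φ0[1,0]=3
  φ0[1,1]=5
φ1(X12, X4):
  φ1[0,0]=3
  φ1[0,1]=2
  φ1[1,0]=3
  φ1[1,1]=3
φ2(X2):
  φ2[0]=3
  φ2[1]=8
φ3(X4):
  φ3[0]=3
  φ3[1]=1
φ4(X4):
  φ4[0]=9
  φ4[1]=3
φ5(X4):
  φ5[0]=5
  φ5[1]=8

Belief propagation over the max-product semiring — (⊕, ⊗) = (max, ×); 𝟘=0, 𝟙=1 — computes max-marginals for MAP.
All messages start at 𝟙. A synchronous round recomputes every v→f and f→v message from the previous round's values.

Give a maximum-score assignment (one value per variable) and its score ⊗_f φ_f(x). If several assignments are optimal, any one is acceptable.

init: all messages = 𝟙 over 2 values
r1 m[φ0→X2] = [3, 5]
r1 m[φ0→X12] = [3, 5]
r1 m[φ1→X12] = [3, 3]
r1 m[φ1→X4] = [3, 3]
r1 m[φ2→X2] = [3, 8]
r1 m[φ3→X4] = [3, 1]
r1 m[φ4→X4] = [9, 3]
r1 m[φ5→X4] = [5, 8]
r1 m[X2→φ0] = [1, 1]
r1 m[X2→φ2] = [1, 1]
r1 m[X12→φ0] = [1, 1]
r1 m[X12→φ1] = [1, 1]
r1 m[X4→φ1] = [1, 1]
r1 m[X4→φ3] = [1, 1]
r1 m[X4→φ4] = [1, 1]
r1 m[X4→φ5] = [1, 1]
r2 m[φ0→X2] = [3, 5]
r2 m[φ0→X12] = [3, 5]
r2 m[φ1→X12] = [3, 3]
r2 m[φ1→X4] = [3, 3]
r2 m[φ2→X2] = [3, 8]
r2 m[φ3→X4] = [3, 1]
r2 m[φ4→X4] = [9, 3]
r2 m[φ5→X4] = [5, 8]
r2 m[X2→φ0] = [3, 8]
r2 m[X2→φ2] = [3, 5]
r2 m[X12→φ0] = [3, 3]
r2 m[X12→φ1] = [3, 5]
r2 m[X4→φ1] = [135, 24]
r2 m[X4→φ3] = [135, 72]
r2 m[X4→φ4] = [45, 24]
r2 m[X4→φ5] = [81, 9]
r3 m[φ0→X2] = [9, 15]
r3 m[φ0→X12] = [24, 40]
r3 m[φ1→X12] = [405, 405]
r3 m[φ1→X4] = [15, 15]
r3 m[φ2→X2] = [3, 8]
r3 m[φ3→X4] = [3, 1]
r3 m[φ4→X4] = [9, 3]
r3 m[φ5→X4] = [5, 8]
r3 m[X2→φ0] = [3, 8]
r3 m[X2→φ2] = [3, 5]
r3 m[X12→φ0] = [3, 3]
r3 m[X12→φ1] = [3, 5]
r3 m[X4→φ1] = [135, 24]
r3 m[X4→φ3] = [135, 72]
r3 m[X4→φ4] = [45, 24]
r3 m[X4→φ5] = [81, 9]
r4 m[φ0→X2] = [9, 15]
r4 m[φ0→X12] = [24, 40]
r4 m[φ1→X12] = [405, 405]
r4 m[φ1→X4] = [15, 15]
r4 m[φ2→X2] = [3, 8]
r4 m[φ3→X4] = [3, 1]
r4 m[φ4→X4] = [9, 3]
r4 m[φ5→X4] = [5, 8]
r4 m[X2→φ0] = [3, 8]
r4 m[X2→φ2] = [9, 15]
r4 m[X12→φ0] = [405, 405]
r4 m[X12→φ1] = [24, 40]
r4 m[X4→φ1] = [135, 24]
r4 m[X4→φ3] = [675, 360]
r4 m[X4→φ4] = [225, 120]
r4 m[X4→φ5] = [405, 45]
r5 m[φ0→X2] = [1215, 2025]
r5 m[φ0→X12] = [24, 40]
r5 m[φ1→X12] = [405, 405]
r5 m[φ1→X4] = [120, 120]
r5 m[φ2→X2] = [3, 8]
r5 m[φ3→X4] = [3, 1]
r5 m[φ4→X4] = [9, 3]
r5 m[φ5→X4] = [5, 8]
r5 m[X2→φ0] = [3, 8]
r5 m[X2→φ2] = [9, 15]
r5 m[X12→φ0] = [405, 405]
r5 m[X12→φ1] = [24, 40]
r5 m[X4→φ1] = [135, 24]
r5 m[X4→φ3] = [675, 360]
r5 m[X4→φ4] = [225, 120]
r5 m[X4→φ5] = [405, 45]
r6 m[φ0→X2] = [1215, 2025]
r6 m[φ0→X12] = [24, 40]
r6 m[φ1→X12] = [405, 405]
r6 m[φ1→X4] = [120, 120]
r6 m[φ2→X2] = [3, 8]
r6 m[φ3→X4] = [3, 1]
r6 m[φ4→X4] = [9, 3]
r6 m[φ5→X4] = [5, 8]
r6 m[X2→φ0] = [3, 8]
r6 m[X2→φ2] = [1215, 2025]
r6 m[X12→φ0] = [405, 405]
r6 m[X12→φ1] = [24, 40]
r6 m[X4→φ1] = [135, 24]
r6 m[X4→φ3] = [5400, 2880]
r6 m[X4→φ4] = [1800, 960]
r6 m[X4→φ5] = [3240, 360]
r7 m[φ0→X2] = [1215, 2025]
r7 m[φ0→X12] = [24, 40]
r7 m[φ1→X12] = [405, 405]
r7 m[φ1→X4] = [120, 120]
r7 m[φ2→X2] = [3, 8]
r7 m[φ3→X4] = [3, 1]
r7 m[φ4→X4] = [9, 3]
r7 m[φ5→X4] = [5, 8]
r7 m[X2→φ0] = [3, 8]
r7 m[X2→φ2] = [1215, 2025]
r7 m[X12→φ0] = [405, 405]
r7 m[X12→φ1] = [24, 40]
r7 m[X4→φ1] = [135, 24]
r7 m[X4→φ3] = [5400, 2880]
r7 m[X4→φ4] = [1800, 960]
r7 m[X4→φ5] = [3240, 360]
fixed point reached at round 7
traceback from X2: (X2=1, X12=1, X4=0), score=16200

assignment: (X2=1, X12=1, X4=0); score = 16200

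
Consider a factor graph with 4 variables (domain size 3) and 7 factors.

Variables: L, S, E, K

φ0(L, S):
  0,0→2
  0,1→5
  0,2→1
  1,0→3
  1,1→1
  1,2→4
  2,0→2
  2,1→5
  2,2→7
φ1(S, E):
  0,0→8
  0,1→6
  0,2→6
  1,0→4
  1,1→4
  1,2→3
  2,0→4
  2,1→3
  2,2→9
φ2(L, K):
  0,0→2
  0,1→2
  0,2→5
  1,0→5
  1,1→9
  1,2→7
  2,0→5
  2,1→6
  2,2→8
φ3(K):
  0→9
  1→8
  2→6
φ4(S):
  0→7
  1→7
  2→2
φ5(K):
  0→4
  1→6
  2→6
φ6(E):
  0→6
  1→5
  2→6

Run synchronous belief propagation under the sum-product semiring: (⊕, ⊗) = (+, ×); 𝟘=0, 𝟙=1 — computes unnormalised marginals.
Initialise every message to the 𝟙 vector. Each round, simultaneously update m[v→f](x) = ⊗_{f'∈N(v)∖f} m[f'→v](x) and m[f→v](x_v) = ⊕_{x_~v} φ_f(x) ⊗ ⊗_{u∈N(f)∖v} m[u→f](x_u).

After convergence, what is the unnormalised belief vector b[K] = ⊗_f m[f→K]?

init: all messages = 𝟙 over 3 values
r1 m[φ0→L] = [8, 8, 14]
r1 m[φ0→S] = [7, 11, 12]
r1 m[φ1→S] = [20, 11, 16]
r1 m[φ1→E] = [16, 13, 18]
r1 m[φ2→L] = [9, 21, 19]
r1 m[φ2→K] = [12, 17, 20]
r1 m[φ3→K] = [9, 8, 6]
r1 m[φ4→S] = [7, 7, 2]
r1 m[φ5→K] = [4, 6, 6]
r1 m[φ6→E] = [6, 5, 6]
r1 m[L→φ0] = [1, 1, 1]
r1 m[L→φ2] = [1, 1, 1]
r1 m[S→φ0] = [1, 1, 1]
r1 m[S→φ1] = [1, 1, 1]
r1 m[S→φ4] = [1, 1, 1]
r1 m[E→φ1] = [1, 1, 1]
r1 m[E→φ6] = [1, 1, 1]
r1 m[K→φ2] = [1, 1, 1]
r1 m[K→φ3] = [1, 1, 1]
r1 m[K→φ5] = [1, 1, 1]
r2 m[φ0→L] = [8, 8, 14]
r2 m[φ0→S] = [7, 11, 12]
r2 m[φ1→S] = [20, 11, 16]
r2 m[φ1→E] = [16, 13, 18]
r2 m[φ2→L] = [9, 21, 19]
r2 m[φ2→K] = [12, 17, 20]
r2 m[φ3→K] = [9, 8, 6]
r2 m[φ4→S] = [7, 7, 2]
r2 m[φ5→K] = [4, 6, 6]
r2 m[φ6→E] = [6, 5, 6]
r2 m[L→φ0] = [9, 21, 19]
r2 m[L→φ2] = [8, 8, 14]
r2 m[S→φ0] = [140, 77, 32]
r2 m[S→φ1] = [49, 77, 24]
r2 m[S→φ4] = [140, 121, 192]
r2 m[E→φ1] = [6, 5, 6]
r2 m[E→φ6] = [16, 13, 18]
r2 m[K→φ2] = [36, 48, 36]
r2 m[K→φ3] = [48, 102, 120]
r2 m[K→φ5] = [108, 136, 120]
r3 m[φ0→L] = [697, 625, 889]
r3 m[φ0→S] = [119, 161, 226]
r3 m[φ1→S] = [114, 62, 93]
r3 m[φ1→E] = [796, 674, 741]
r3 m[φ2→L] = [348, 864, 756]
r3 m[φ2→K] = [126, 172, 208]
r3 m[φ3→K] = [9, 8, 6]
r3 m[φ4→S] = [7, 7, 2]
r3 m[φ5→K] = [4, 6, 6]
r3 m[φ6→E] = [6, 5, 6]
r3 m[L→φ0] = [9, 21, 19]
r3 m[L→φ2] = [8, 8, 14]
r3 m[S→φ0] = [140, 77, 32]
r3 m[S→φ1] = [49, 77, 24]
r3 m[S→φ4] = [140, 121, 192]
r3 m[E→φ1] = [6, 5, 6]
r3 m[E→φ6] = [16, 13, 18]
r3 m[K→φ2] = [36, 48, 36]
r3 m[K→φ3] = [48, 102, 120]
r3 m[K→φ5] = [108, 136, 120]
r4 m[φ0→L] = [697, 625, 889]
r4 m[φ0→S] = [119, 161, 226]
r4 m[φ1→S] = [114, 62, 93]
r4 m[φ1→E] = [796, 674, 741]
r4 m[φ2→L] = [348, 864, 756]
r4 m[φ2→K] = [126, 172, 208]
r4 m[φ3→K] = [9, 8, 6]
r4 m[φ4→S] = [7, 7, 2]
r4 m[φ5→K] = [4, 6, 6]
r4 m[φ6→E] = [6, 5, 6]
r4 m[L→φ0] = [348, 864, 756]
r4 m[L→φ2] = [697, 625, 889]
r4 m[S→φ0] = [798, 434, 186]
r4 m[S→φ1] = [833, 1127, 452]
r4 m[S→φ4] = [13566, 9982, 21018]
r4 m[E→φ1] = [6, 5, 6]
r4 m[E→φ6] = [796, 674, 741]
r4 m[K→φ2] = [36, 48, 36]
r4 m[K→φ3] = [504, 1032, 1248]
r4 m[K→φ5] = [1134, 1376, 1248]
r5 m[φ0→L] = [3952, 3572, 5068]
r5 m[φ0→S] = [4800, 6384, 9096]
r5 m[φ1→S] = [114, 62, 93]
r5 m[φ1→E] = [12980, 10862, 12447]
r5 m[φ2→L] = [348, 864, 756]
r5 m[φ2→K] = [8964, 12353, 14972]
r5 m[φ3→K] = [9, 8, 6]
r5 m[φ4→S] = [7, 7, 2]
r5 m[φ5→K] = [4, 6, 6]
r5 m[φ6→E] = [6, 5, 6]
r5 m[L→φ0] = [348, 864, 756]
r5 m[L→φ2] = [697, 625, 889]
r5 m[S→φ0] = [798, 434, 186]
r5 m[S→φ1] = [833, 1127, 452]
r5 m[S→φ4] = [13566, 9982, 21018]
r5 m[E→φ1] = [6, 5, 6]
r5 m[E→φ6] = [796, 674, 741]
r5 m[K→φ2] = [36, 48, 36]
r5 m[K→φ3] = [504, 1032, 1248]
r5 m[K→φ5] = [1134, 1376, 1248]
r6 m[φ0→L] = [3952, 3572, 5068]
r6 m[φ0→S] = [4800, 6384, 9096]
r6 m[φ1→S] = [114, 62, 93]
r6 m[φ1→E] = [12980, 10862, 12447]
r6 m[φ2→L] = [348, 864, 756]
r6 m[φ2→K] = [8964, 12353, 14972]
r6 m[φ3→K] = [9, 8, 6]
r6 m[φ4→S] = [7, 7, 2]
r6 m[φ5→K] = [4, 6, 6]
r6 m[φ6→E] = [6, 5, 6]
r6 m[L→φ0] = [348, 864, 756]
r6 m[L→φ2] = [3952, 3572, 5068]
r6 m[S→φ0] = [798, 434, 186]
r6 m[S→φ1] = [33600, 44688, 18192]
r6 m[S→φ4] = [547200, 395808, 845928]
r6 m[E→φ1] = [6, 5, 6]
r6 m[E→φ6] = [12980, 10862, 12447]
r6 m[K→φ2] = [36, 48, 36]
r6 m[K→φ3] = [35856, 74118, 89832]
r6 m[K→φ5] = [80676, 98824, 89832]
r7 m[φ0→L] = [3952, 3572, 5068]
r7 m[φ0→S] = [4800, 6384, 9096]
r7 m[φ1→S] = [114, 62, 93]
r7 m[φ1→E] = [520320, 434928, 499392]
r7 m[φ2→L] = [348, 864, 756]
r7 m[φ2→K] = [51104, 70460, 85308]
r7 m[φ3→K] = [9, 8, 6]
r7 m[φ4→S] = [7, 7, 2]
r7 m[φ5→K] = [4, 6, 6]
r7 m[φ6→E] = [6, 5, 6]
r7 m[L→φ0] = [348, 864, 756]
r7 m[L→φ2] = [3952, 3572, 5068]
r7 m[S→φ0] = [798, 434, 186]
r7 m[S→φ1] = [33600, 44688, 18192]
r7 m[S→φ4] = [547200, 395808, 845928]
r7 m[E→φ1] = [6, 5, 6]
r7 m[E→φ6] = [12980, 10862, 12447]
r7 m[K→φ2] = [36, 48, 36]
r7 m[K→φ3] = [35856, 74118, 89832]
r7 m[K→φ5] = [80676, 98824, 89832]
r8 m[φ0→L] = [3952, 3572, 5068]
r8 m[φ0→S] = [4800, 6384, 9096]
r8 m[φ1→S] = [114, 62, 93]
r8 m[φ1→E] = [520320, 434928, 499392]
r8 m[φ2→L] = [348, 864, 756]
r8 m[φ2→K] = [51104, 70460, 85308]
r8 m[φ3→K] = [9, 8, 6]
r8 m[φ4→S] = [7, 7, 2]
r8 m[φ5→K] = [4, 6, 6]
r8 m[φ6→E] = [6, 5, 6]
r8 m[L→φ0] = [348, 864, 756]
r8 m[L→φ2] = [3952, 3572, 5068]
r8 m[S→φ0] = [798, 434, 186]
r8 m[S→φ1] = [33600, 44688, 18192]
r8 m[S→φ4] = [547200, 395808, 845928]
r8 m[E→φ1] = [6, 5, 6]
r8 m[E→φ6] = [520320, 434928, 499392]
r8 m[K→φ2] = [36, 48, 36]
r8 m[K→φ3] = [204416, 422760, 511848]
r8 m[K→φ5] = [459936, 563680, 511848]
r9 m[φ0→L] = [3952, 3572, 5068]
r9 m[φ0→S] = [4800, 6384, 9096]
r9 m[φ1→S] = [114, 62, 93]
r9 m[φ1→E] = [520320, 434928, 499392]
r9 m[φ2→L] = [348, 864, 756]
r9 m[φ2→K] = [51104, 70460, 85308]
r9 m[φ3→K] = [9, 8, 6]
r9 m[φ4→S] = [7, 7, 2]
r9 m[φ5→K] = [4, 6, 6]
r9 m[φ6→E] = [6, 5, 6]
r9 m[L→φ0] = [348, 864, 756]
r9 m[L→φ2] = [3952, 3572, 5068]
r9 m[S→φ0] = [798, 434, 186]
r9 m[S→φ1] = [33600, 44688, 18192]
r9 m[S→φ4] = [547200, 395808, 845928]
r9 m[E→φ1] = [6, 5, 6]
r9 m[E→φ6] = [520320, 434928, 499392]
r9 m[K→φ2] = [36, 48, 36]
r9 m[K→φ3] = [204416, 422760, 511848]
r9 m[K→φ5] = [459936, 563680, 511848]
fixed point reached at round 9
b[K] = ⊗ incoming = [1839744, 3382080, 3071088]

b[K] = [1839744, 3382080, 3071088]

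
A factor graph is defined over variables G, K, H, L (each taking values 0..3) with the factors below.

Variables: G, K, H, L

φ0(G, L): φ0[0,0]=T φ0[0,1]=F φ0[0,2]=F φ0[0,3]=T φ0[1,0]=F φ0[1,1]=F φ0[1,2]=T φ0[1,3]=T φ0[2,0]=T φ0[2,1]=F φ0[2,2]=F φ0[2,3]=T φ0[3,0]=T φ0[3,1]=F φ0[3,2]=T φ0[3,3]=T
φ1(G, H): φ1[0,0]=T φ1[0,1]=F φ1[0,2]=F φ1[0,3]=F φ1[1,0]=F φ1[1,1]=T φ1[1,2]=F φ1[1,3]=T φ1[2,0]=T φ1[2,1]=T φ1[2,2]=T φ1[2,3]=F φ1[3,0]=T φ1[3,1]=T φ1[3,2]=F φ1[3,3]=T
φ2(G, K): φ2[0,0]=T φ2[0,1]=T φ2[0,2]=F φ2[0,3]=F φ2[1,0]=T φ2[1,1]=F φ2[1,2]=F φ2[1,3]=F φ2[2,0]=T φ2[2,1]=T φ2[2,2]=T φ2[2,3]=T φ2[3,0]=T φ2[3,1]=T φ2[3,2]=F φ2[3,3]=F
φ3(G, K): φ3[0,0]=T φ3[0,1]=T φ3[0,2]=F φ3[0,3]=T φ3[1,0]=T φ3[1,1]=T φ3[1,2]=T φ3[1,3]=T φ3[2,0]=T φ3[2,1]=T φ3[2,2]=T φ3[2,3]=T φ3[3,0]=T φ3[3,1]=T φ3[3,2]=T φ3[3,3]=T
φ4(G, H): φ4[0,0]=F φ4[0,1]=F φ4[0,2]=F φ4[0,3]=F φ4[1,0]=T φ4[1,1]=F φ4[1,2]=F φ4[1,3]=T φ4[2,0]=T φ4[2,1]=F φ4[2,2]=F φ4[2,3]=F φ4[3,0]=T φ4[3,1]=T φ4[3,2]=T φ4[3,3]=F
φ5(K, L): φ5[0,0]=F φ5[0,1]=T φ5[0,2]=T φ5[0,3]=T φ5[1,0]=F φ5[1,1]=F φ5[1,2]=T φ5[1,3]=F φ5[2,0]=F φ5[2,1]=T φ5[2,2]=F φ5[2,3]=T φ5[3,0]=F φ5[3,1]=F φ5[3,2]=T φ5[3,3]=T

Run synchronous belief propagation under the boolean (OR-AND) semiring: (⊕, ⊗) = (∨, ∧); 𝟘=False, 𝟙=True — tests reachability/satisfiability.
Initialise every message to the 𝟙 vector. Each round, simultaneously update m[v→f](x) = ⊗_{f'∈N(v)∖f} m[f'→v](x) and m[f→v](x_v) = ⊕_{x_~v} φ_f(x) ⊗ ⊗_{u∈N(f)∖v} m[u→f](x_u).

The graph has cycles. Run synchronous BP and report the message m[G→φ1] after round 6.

message @ round 6 = [F, T, T, T]

init: all messages = 𝟙 over 4 values
r1 m[φ0→G] = [T, T, T, T]
r1 m[φ0→L] = [T, F, T, T]
r1 m[φ1→G] = [T, T, T, T]
r1 m[φ1→H] = [T, T, T, T]
r1 m[φ2→G] = [T, T, T, T]
r1 m[φ2→K] = [T, T, T, T]
r1 m[φ3→G] = [T, T, T, T]
r1 m[φ3→K] = [T, T, T, T]
r1 m[φ4→G] = [F, T, T, T]
r1 m[φ4→H] = [T, T, T, T]
r1 m[φ5→K] = [T, T, T, T]
r1 m[φ5→L] = [F, T, T, T]
r1 m[G→φ0] = [T, T, T, T]
r1 m[G→φ1] = [T, T, T, T]
r1 m[G→φ2] = [T, T, T, T]
r1 m[G→φ3] = [T, T, T, T]
r1 m[G→φ4] = [T, T, T, T]
r1 m[K→φ2] = [T, T, T, T]
r1 m[K→φ3] = [T, T, T, T]
r1 m[K→φ5] = [T, T, T, T]
r1 m[H→φ1] = [T, T, T, T]
r1 m[H→φ4] = [T, T, T, T]
r1 m[L→φ0] = [T, T, T, T]
r1 m[L→φ5] = [T, T, T, T]
r2 m[φ0→G] = [T, T, T, T]
r2 m[φ0→L] = [T, F, T, T]
r2 m[φ1→G] = [T, T, T, T]
r2 m[φ1→H] = [T, T, T, T]
r2 m[φ2→G] = [T, T, T, T]
r2 m[φ2→K] = [T, T, T, T]
r2 m[φ3→G] = [T, T, T, T]
r2 m[φ3→K] = [T, T, T, T]
r2 m[φ4→G] = [F, T, T, T]
r2 m[φ4→H] = [T, T, T, T]
r2 m[φ5→K] = [T, T, T, T]
r2 m[φ5→L] = [F, T, T, T]
r2 m[G→φ0] = [F, T, T, T]
r2 m[G→φ1] = [F, T, T, T]
r2 m[G→φ2] = [F, T, T, T]
r2 m[G→φ3] = [F, T, T, T]
r2 m[G→φ4] = [T, T, T, T]
r2 m[K→φ2] = [T, T, T, T]
r2 m[K→φ3] = [T, T, T, T]
r2 m[K→φ5] = [T, T, T, T]
r2 m[H→φ1] = [T, T, T, T]
r2 m[H→φ4] = [T, T, T, T]
r2 m[L→φ0] = [F, T, T, T]
r2 m[L→φ5] = [T, F, T, T]
r3 m[φ0→G] = [T, T, T, T]
r3 m[φ0→L] = [T, F, T, T]
r3 m[φ1→G] = [T, T, T, T]
r3 m[φ1→H] = [T, T, T, T]
r3 m[φ2→G] = [T, T, T, T]
r3 m[φ2→K] = [T, T, T, T]
r3 m[φ3→G] = [T, T, T, T]
r3 m[φ3→K] = [T, T, T, T]
r3 m[φ4→G] = [F, T, T, T]
r3 m[φ4→H] = [T, T, T, T]
r3 m[φ5→K] = [T, T, T, T]
r3 m[φ5→L] = [F, T, T, T]
r3 m[G→φ0] = [F, T, T, T]
r3 m[G→φ1] = [F, T, T, T]
r3 m[G→φ2] = [F, T, T, T]
r3 m[G→φ3] = [F, T, T, T]
r3 m[G→φ4] = [T, T, T, T]
r3 m[K→φ2] = [T, T, T, T]
r3 m[K→φ3] = [T, T, T, T]
r3 m[K→φ5] = [T, T, T, T]
r3 m[H→φ1] = [T, T, T, T]
r3 m[H→φ4] = [T, T, T, T]
r3 m[L→φ0] = [F, T, T, T]
r3 m[L→φ5] = [T, F, T, T]
r4 m[φ0→G] = [T, T, T, T]
r4 m[φ0→L] = [T, F, T, T]
r4 m[φ1→G] = [T, T, T, T]
r4 m[φ1→H] = [T, T, T, T]
r4 m[φ2→G] = [T, T, T, T]
r4 m[φ2→K] = [T, T, T, T]
r4 m[φ3→G] = [T, T, T, T]
r4 m[φ3→K] = [T, T, T, T]
r4 m[φ4→G] = [F, T, T, T]
r4 m[φ4→H] = [T, T, T, T]
r4 m[φ5→K] = [T, T, T, T]
r4 m[φ5→L] = [F, T, T, T]
r4 m[G→φ0] = [F, T, T, T]
r4 m[G→φ1] = [F, T, T, T]
r4 m[G→φ2] = [F, T, T, T]
r4 m[G→φ3] = [F, T, T, T]
r4 m[G→φ4] = [T, T, T, T]
r4 m[K→φ2] = [T, T, T, T]
r4 m[K→φ3] = [T, T, T, T]
r4 m[K→φ5] = [T, T, T, T]
r4 m[H→φ1] = [T, T, T, T]
r4 m[H→φ4] = [T, T, T, T]
r4 m[L→φ0] = [F, T, T, T]
r4 m[L→φ5] = [T, F, T, T]
r5 m[φ0→G] = [T, T, T, T]
r5 m[φ0→L] = [T, F, T, T]
r5 m[φ1→G] = [T, T, T, T]
r5 m[φ1→H] = [T, T, T, T]
r5 m[φ2→G] = [T, T, T, T]
r5 m[φ2→K] = [T, T, T, T]
r5 m[φ3→G] = [T, T, T, T]
r5 m[φ3→K] = [T, T, T, T]
r5 m[φ4→G] = [F, T, T, T]
r5 m[φ4→H] = [T, T, T, T]
r5 m[φ5→K] = [T, T, T, T]
r5 m[φ5→L] = [F, T, T, T]
r5 m[G→φ0] = [F, T, T, T]
r5 m[G→φ1] = [F, T, T, T]
r5 m[G→φ2] = [F, T, T, T]
r5 m[G→φ3] = [F, T, T, T]
r5 m[G→φ4] = [T, T, T, T]
r5 m[K→φ2] = [T, T, T, T]
r5 m[K→φ3] = [T, T, T, T]
r5 m[K→φ5] = [T, T, T, T]
r5 m[H→φ1] = [T, T, T, T]
r5 m[H→φ4] = [T, T, T, T]
r5 m[L→φ0] = [F, T, T, T]
r5 m[L→φ5] = [T, F, T, T]
r6 m[φ0→G] = [T, T, T, T]
r6 m[φ0→L] = [T, F, T, T]
r6 m[φ1→G] = [T, T, T, T]
r6 m[φ1→H] = [T, T, T, T]
r6 m[φ2→G] = [T, T, T, T]
r6 m[φ2→K] = [T, T, T, T]
r6 m[φ3→G] = [T, T, T, T]
r6 m[φ3→K] = [T, T, T, T]
r6 m[φ4→G] = [F, T, T, T]
r6 m[φ4→H] = [T, T, T, T]
r6 m[φ5→K] = [T, T, T, T]
r6 m[φ5→L] = [F, T, T, T]
r6 m[G→φ0] = [F, T, T, T]
r6 m[G→φ1] = [F, T, T, T]
r6 m[G→φ2] = [F, T, T, T]
r6 m[G→φ3] = [F, T, T, T]
r6 m[G→φ4] = [T, T, T, T]
r6 m[K→φ2] = [T, T, T, T]
r6 m[K→φ3] = [T, T, T, T]
r6 m[K→φ5] = [T, T, T, T]
r6 m[H→φ1] = [T, T, T, T]
r6 m[H→φ4] = [T, T, T, T]
r6 m[L→φ0] = [F, T, T, T]
r6 m[L→φ5] = [T, F, T, T]
fixed point reached at round 3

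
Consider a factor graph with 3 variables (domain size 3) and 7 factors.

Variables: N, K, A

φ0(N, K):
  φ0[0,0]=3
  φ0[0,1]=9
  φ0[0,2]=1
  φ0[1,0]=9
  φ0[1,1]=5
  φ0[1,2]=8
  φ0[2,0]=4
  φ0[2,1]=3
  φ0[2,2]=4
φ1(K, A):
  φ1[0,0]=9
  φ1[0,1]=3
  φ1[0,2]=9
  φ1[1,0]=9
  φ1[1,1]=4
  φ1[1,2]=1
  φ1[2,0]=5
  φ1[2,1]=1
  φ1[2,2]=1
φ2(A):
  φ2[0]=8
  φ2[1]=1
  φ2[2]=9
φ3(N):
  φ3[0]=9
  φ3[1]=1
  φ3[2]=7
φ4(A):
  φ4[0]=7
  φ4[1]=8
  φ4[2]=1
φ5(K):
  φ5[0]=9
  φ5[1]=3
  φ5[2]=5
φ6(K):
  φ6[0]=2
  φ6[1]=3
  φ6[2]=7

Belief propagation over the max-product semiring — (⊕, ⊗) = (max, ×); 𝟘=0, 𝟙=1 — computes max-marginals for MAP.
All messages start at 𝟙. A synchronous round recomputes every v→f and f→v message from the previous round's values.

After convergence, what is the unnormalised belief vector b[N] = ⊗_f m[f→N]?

b[N] = [367416, 81648, 274400]

init: all messages = 𝟙 over 3 values
r1 m[φ0→N] = [9, 9, 4]
r1 m[φ0→K] = [9, 9, 8]
r1 m[φ1→K] = [9, 9, 5]
r1 m[φ1→A] = [9, 4, 9]
r1 m[φ2→A] = [8, 1, 9]
r1 m[φ3→N] = [9, 1, 7]
r1 m[φ4→A] = [7, 8, 1]
r1 m[φ5→K] = [9, 3, 5]
r1 m[φ6→K] = [2, 3, 7]
r1 m[N→φ0] = [1, 1, 1]
r1 m[N→φ3] = [1, 1, 1]
r1 m[K→φ0] = [1, 1, 1]
r1 m[K→φ1] = [1, 1, 1]
r1 m[K→φ5] = [1, 1, 1]
r1 m[K→φ6] = [1, 1, 1]
r1 m[A→φ1] = [1, 1, 1]
r1 m[A→φ2] = [1, 1, 1]
r1 m[A→φ4] = [1, 1, 1]
r2 m[φ0→N] = [9, 9, 4]
r2 m[φ0→K] = [9, 9, 8]
r2 m[φ1→K] = [9, 9, 5]
r2 m[φ1→A] = [9, 4, 9]
r2 m[φ2→A] = [8, 1, 9]
r2 m[φ3→N] = [9, 1, 7]
r2 m[φ4→A] = [7, 8, 1]
r2 m[φ5→K] = [9, 3, 5]
r2 m[φ6→K] = [2, 3, 7]
r2 m[N→φ0] = [9, 1, 7]
r2 m[N→φ3] = [9, 9, 4]
r2 m[K→φ0] = [162, 81, 175]
r2 m[K→φ1] = [162, 81, 280]
r2 m[K→φ5] = [162, 243, 280]
r2 m[K→φ6] = [729, 243, 200]
r2 m[A→φ1] = [56, 8, 9]
r2 m[A→φ2] = [63, 32, 9]
r2 m[A→φ4] = [72, 4, 81]
r3 m[φ0→N] = [729, 1458, 700]
r3 m[φ0→K] = [28, 81, 28]
r3 m[φ1→K] = [504, 504, 280]
r3 m[φ1→A] = [1458, 486, 1458]
r3 m[φ2→A] = [8, 1, 9]
r3 m[φ3→N] = [9, 1, 7]
r3 m[φ4→A] = [7, 8, 1]
r3 m[φ5→K] = [9, 3, 5]
r3 m[φ6→K] = [2, 3, 7]
r3 m[N→φ0] = [9, 1, 7]
r3 m[N→φ3] = [9, 9, 4]
r3 m[K→φ0] = [162, 81, 175]
r3 m[K→φ1] = [162, 81, 280]
r3 m[K→φ5] = [162, 243, 280]
r3 m[K→φ6] = [729, 243, 200]
r3 m[A→φ1] = [56, 8, 9]
r3 m[A→φ2] = [63, 32, 9]
r3 m[A→φ4] = [72, 4, 81]
r4 m[φ0→N] = [729, 1458, 700]
r4 m[φ0→K] = [28, 81, 28]
r4 m[φ1→K] = [504, 504, 280]
r4 m[φ1→A] = [1458, 486, 1458]
r4 m[φ2→A] = [8, 1, 9]
r4 m[φ3→N] = [9, 1, 7]
r4 m[φ4→A] = [7, 8, 1]
r4 m[φ5→K] = [9, 3, 5]
r4 m[φ6→K] = [2, 3, 7]
r4 m[N→φ0] = [9, 1, 7]
r4 m[N→φ3] = [729, 1458, 700]
r4 m[K→φ0] = [9072, 4536, 9800]
r4 m[K→φ1] = [504, 729, 980]
r4 m[K→φ5] = [28224, 122472, 54880]
r4 m[K→φ6] = [127008, 122472, 39200]
r4 m[A→φ1] = [56, 8, 9]
r4 m[A→φ2] = [10206, 3888, 1458]
r4 m[A→φ4] = [11664, 486, 13122]
r5 m[φ0→N] = [40824, 81648, 39200]
r5 m[φ0→K] = [28, 81, 28]
r5 m[φ1→K] = [504, 504, 280]
r5 m[φ1→A] = [6561, 2916, 4536]
r5 m[φ2→A] = [8, 1, 9]
r5 m[φ3→N] = [9, 1, 7]
r5 m[φ4→A] = [7, 8, 1]
r5 m[φ5→K] = [9, 3, 5]
r5 m[φ6→K] = [2, 3, 7]
r5 m[N→φ0] = [9, 1, 7]
r5 m[N→φ3] = [729, 1458, 700]
r5 m[K→φ0] = [9072, 4536, 9800]
r5 m[K→φ1] = [504, 729, 980]
r5 m[K→φ5] = [28224, 122472, 54880]
r5 m[K→φ6] = [127008, 122472, 39200]
r5 m[A→φ1] = [56, 8, 9]
r5 m[A→φ2] = [10206, 3888, 1458]
r5 m[A→φ4] = [11664, 486, 13122]
r6 m[φ0→N] = [40824, 81648, 39200]
r6 m[φ0→K] = [28, 81, 28]
r6 m[φ1→K] = [504, 504, 280]
r6 m[φ1→A] = [6561, 2916, 4536]
r6 m[φ2→A] = [8, 1, 9]
r6 m[φ3→N] = [9, 1, 7]
r6 m[φ4→A] = [7, 8, 1]
r6 m[φ5→K] = [9, 3, 5]
r6 m[φ6→K] = [2, 3, 7]
r6 m[N→φ0] = [9, 1, 7]
r6 m[N→φ3] = [40824, 81648, 39200]
r6 m[K→φ0] = [9072, 4536, 9800]
r6 m[K→φ1] = [504, 729, 980]
r6 m[K→φ5] = [28224, 122472, 54880]
r6 m[K→φ6] = [127008, 122472, 39200]
r6 m[A→φ1] = [56, 8, 9]
r6 m[A→φ2] = [45927, 23328, 4536]
r6 m[A→φ4] = [52488, 2916, 40824]
r7 m[φ0→N] = [40824, 81648, 39200]
r7 m[φ0→K] = [28, 81, 28]
r7 m[φ1→K] = [504, 504, 280]
r7 m[φ1→A] = [6561, 2916, 4536]
r7 m[φ2→A] = [8, 1, 9]
r7 m[φ3→N] = [9, 1, 7]
r7 m[φ4→A] = [7, 8, 1]
r7 m[φ5→K] = [9, 3, 5]
r7 m[φ6→K] = [2, 3, 7]
r7 m[N→φ0] = [9, 1, 7]
r7 m[N→φ3] = [40824, 81648, 39200]
r7 m[K→φ0] = [9072, 4536, 9800]
r7 m[K→φ1] = [504, 729, 980]
r7 m[K→φ5] = [28224, 122472, 54880]
r7 m[K→φ6] = [127008, 122472, 39200]
r7 m[A→φ1] = [56, 8, 9]
r7 m[A→φ2] = [45927, 23328, 4536]
r7 m[A→φ4] = [52488, 2916, 40824]
fixed point reached at round 7
b[N] = ⊗ incoming = [367416, 81648, 274400]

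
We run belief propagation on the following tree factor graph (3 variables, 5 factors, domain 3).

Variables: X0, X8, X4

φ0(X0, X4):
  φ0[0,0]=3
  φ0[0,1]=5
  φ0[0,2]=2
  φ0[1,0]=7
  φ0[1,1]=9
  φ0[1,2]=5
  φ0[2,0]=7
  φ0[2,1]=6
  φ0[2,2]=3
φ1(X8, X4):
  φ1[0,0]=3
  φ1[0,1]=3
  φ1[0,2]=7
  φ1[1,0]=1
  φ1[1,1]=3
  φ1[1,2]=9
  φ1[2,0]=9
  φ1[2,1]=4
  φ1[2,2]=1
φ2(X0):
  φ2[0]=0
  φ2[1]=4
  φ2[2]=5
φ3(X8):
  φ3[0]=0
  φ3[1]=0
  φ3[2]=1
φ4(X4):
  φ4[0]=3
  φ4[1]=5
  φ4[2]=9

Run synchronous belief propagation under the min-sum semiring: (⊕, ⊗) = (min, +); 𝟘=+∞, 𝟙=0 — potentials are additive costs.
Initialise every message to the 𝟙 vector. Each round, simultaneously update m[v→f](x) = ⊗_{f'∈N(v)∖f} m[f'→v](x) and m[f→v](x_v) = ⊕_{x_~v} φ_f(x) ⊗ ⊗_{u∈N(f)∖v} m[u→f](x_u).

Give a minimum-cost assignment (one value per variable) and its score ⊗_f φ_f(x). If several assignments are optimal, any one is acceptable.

assignment: (X0=0, X8=1, X4=0); score = 7

init: all messages = 𝟙 over 3 values
r1 m[φ0→X0] = [2, 5, 3]
r1 m[φ0→X4] = [3, 5, 2]
r1 m[φ1→X8] = [3, 1, 1]
r1 m[φ1→X4] = [1, 3, 1]
r1 m[φ2→X0] = [0, 4, 5]
r1 m[φ3→X8] = [0, 0, 1]
r1 m[φ4→X4] = [3, 5, 9]
r1 m[X0→φ0] = [0, 0, 0]
r1 m[X0→φ2] = [0, 0, 0]
r1 m[X8→φ1] = [0, 0, 0]
r1 m[X8→φ3] = [0, 0, 0]
r1 m[X4→φ0] = [0, 0, 0]
r1 m[X4→φ1] = [0, 0, 0]
r1 m[X4→φ4] = [0, 0, 0]
r2 m[φ0→X0] = [2, 5, 3]
r2 m[φ0→X4] = [3, 5, 2]
r2 m[φ1→X8] = [3, 1, 1]
r2 m[φ1→X4] = [1, 3, 1]
r2 m[φ2→X0] = [0, 4, 5]
r2 m[φ3→X8] = [0, 0, 1]
r2 m[φ4→X4] = [3, 5, 9]
r2 m[X0→φ0] = [0, 4, 5]
r2 m[X0→φ2] = [2, 5, 3]
r2 m[X8→φ1] = [0, 0, 1]
r2 m[X8→φ3] = [3, 1, 1]
r2 m[X4→φ0] = [4, 8, 10]
r2 m[X4→φ1] = [6, 10, 11]
r2 m[X4→φ4] = [4, 8, 3]
r3 m[φ0→X0] = [7, 11, 11]
r3 m[φ0→X4] = [3, 5, 2]
r3 m[φ1→X8] = [9, 7, 12]
r3 m[φ1→X4] = [1, 3, 2]
r3 m[φ2→X0] = [0, 4, 5]
r3 m[φ3→X8] = [0, 0, 1]
r3 m[φ4→X4] = [3, 5, 9]
r3 m[X0→φ0] = [0, 4, 5]
r3 m[X0→φ2] = [2, 5, 3]
r3 m[X8→φ1] = [0, 0, 1]
r3 m[X8→φ3] = [3, 1, 1]
r3 m[X4→φ0] = [4, 8, 10]
r3 m[X4→φ1] = [6, 10, 11]
r3 m[X4→φ4] = [4, 8, 3]
r4 m[φ0→X0] = [7, 11, 11]
r4 m[φ0→X4] = [3, 5, 2]
r4 m[φ1→X8] = [9, 7, 12]
r4 m[φ1→X4] = [1, 3, 2]
r4 m[φ2→X0] = [0, 4, 5]
r4 m[φ3→X8] = [0, 0, 1]
r4 m[φ4→X4] = [3, 5, 9]
r4 m[X0→φ0] = [0, 4, 5]
r4 m[X0→φ2] = [7, 11, 11]
r4 m[X8→φ1] = [0, 0, 1]
r4 m[X8→φ3] = [9, 7, 12]
r4 m[X4→φ0] = [4, 8, 11]
r4 m[X4→φ1] = [6, 10, 11]
r4 m[X4→φ4] = [4, 8, 4]
r5 m[φ0→X0] = [7, 11, 11]
r5 m[φ0→X4] = [3, 5, 2]
r5 m[φ1→X8] = [9, 7, 12]
r5 m[φ1→X4] = [1, 3, 2]
r5 m[φ2→X0] = [0, 4, 5]
r5 m[φ3→X8] = [0, 0, 1]
r5 m[φ4→X4] = [3, 5, 9]
r5 m[X0→φ0] = [0, 4, 5]
r5 m[X0→φ2] = [7, 11, 11]
r5 m[X8→φ1] = [0, 0, 1]
r5 m[X8→φ3] = [9, 7, 12]
r5 m[X4→φ0] = [4, 8, 11]
r5 m[X4→φ1] = [6, 10, 11]
r5 m[X4→φ4] = [4, 8, 4]
fixed point reached at round 5
traceback from X0: (X0=0, X8=1, X4=0), score=7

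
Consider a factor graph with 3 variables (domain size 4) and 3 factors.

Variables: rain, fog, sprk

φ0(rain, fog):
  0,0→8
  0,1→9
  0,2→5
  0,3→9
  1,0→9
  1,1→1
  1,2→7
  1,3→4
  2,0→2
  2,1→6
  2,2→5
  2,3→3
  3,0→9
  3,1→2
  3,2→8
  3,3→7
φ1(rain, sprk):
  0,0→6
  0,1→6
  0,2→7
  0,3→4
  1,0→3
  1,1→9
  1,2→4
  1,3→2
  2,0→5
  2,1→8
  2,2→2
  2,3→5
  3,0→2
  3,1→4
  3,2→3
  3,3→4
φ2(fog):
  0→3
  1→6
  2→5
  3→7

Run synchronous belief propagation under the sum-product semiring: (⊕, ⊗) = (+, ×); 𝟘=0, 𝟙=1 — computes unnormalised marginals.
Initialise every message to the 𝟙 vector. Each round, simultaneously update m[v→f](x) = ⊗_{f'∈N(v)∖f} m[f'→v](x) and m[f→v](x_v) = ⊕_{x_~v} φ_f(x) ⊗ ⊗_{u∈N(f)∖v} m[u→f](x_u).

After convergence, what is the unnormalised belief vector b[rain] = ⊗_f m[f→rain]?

b[rain] = [3818, 1728, 1760, 1664]

init: all messages = 𝟙 over 4 values
r1 m[φ0→rain] = [31, 21, 16, 26]
r1 m[φ0→fog] = [28, 18, 25, 23]
r1 m[φ1→rain] = [23, 18, 20, 13]
r1 m[φ1→sprk] = [16, 27, 16, 15]
r1 m[φ2→fog] = [3, 6, 5, 7]
r1 m[rain→φ0] = [1, 1, 1, 1]
r1 m[rain→φ1] = [1, 1, 1, 1]
r1 m[fog→φ0] = [1, 1, 1, 1]
r1 m[fog→φ2] = [1, 1, 1, 1]
r1 m[sprk→φ1] = [1, 1, 1, 1]
r2 m[φ0→rain] = [31, 21, 16, 26]
r2 m[φ0→fog] = [28, 18, 25, 23]
r2 m[φ1→rain] = [23, 18, 20, 13]
r2 m[φ1→sprk] = [16, 27, 16, 15]
r2 m[φ2→fog] = [3, 6, 5, 7]
r2 m[rain→φ0] = [23, 18, 20, 13]
r2 m[rain→φ1] = [31, 21, 16, 26]
r2 m[fog→φ0] = [3, 6, 5, 7]
r2 m[fog→φ2] = [28, 18, 25, 23]
r2 m[sprk→φ1] = [1, 1, 1, 1]
r3 m[φ0→rain] = [166, 96, 88, 128]
r3 m[φ0→fog] = [503, 371, 445, 430]
r3 m[φ1→rain] = [23, 18, 20, 13]
r3 m[φ1→sprk] = [381, 607, 411, 350]
r3 m[φ2→fog] = [3, 6, 5, 7]
r3 m[rain→φ0] = [23, 18, 20, 13]
r3 m[rain→φ1] = [31, 21, 16, 26]
r3 m[fog→φ0] = [3, 6, 5, 7]
r3 m[fog→φ2] = [28, 18, 25, 23]
r3 m[sprk→φ1] = [1, 1, 1, 1]
r4 m[φ0→rain] = [166, 96, 88, 128]
r4 m[φ0→fog] = [503, 371, 445, 430]
r4 m[φ1→rain] = [23, 18, 20, 13]
r4 m[φ1→sprk] = [381, 607, 411, 350]
r4 m[φ2→fog] = [3, 6, 5, 7]
r4 m[rain→φ0] = [23, 18, 20, 13]
r4 m[rain→φ1] = [166, 96, 88, 128]
r4 m[fog→φ0] = [3, 6, 5, 7]
r4 m[fog→φ2] = [503, 371, 445, 430]
r4 m[sprk→φ1] = [1, 1, 1, 1]
r5 m[φ0→rain] = [166, 96, 88, 128]
r5 m[φ0→fog] = [503, 371, 445, 430]
r5 m[φ1→rain] = [23, 18, 20, 13]
r5 m[φ1→sprk] = [1980, 3076, 2106, 1808]
r5 m[φ2→fog] = [3, 6, 5, 7]
r5 m[rain→φ0] = [23, 18, 20, 13]
r5 m[rain→φ1] = [166, 96, 88, 128]
r5 m[fog→φ0] = [3, 6, 5, 7]
r5 m[fog→φ2] = [503, 371, 445, 430]
r5 m[sprk→φ1] = [1, 1, 1, 1]
r6 m[φ0→rain] = [166, 96, 88, 128]
r6 m[φ0→fog] = [503, 371, 445, 430]
r6 m[φ1→rain] = [23, 18, 20, 13]
r6 m[φ1→sprk] = [1980, 3076, 2106, 1808]
r6 m[φ2→fog] = [3, 6, 5, 7]
r6 m[rain→φ0] = [23, 18, 20, 13]
r6 m[rain→φ1] = [166, 96, 88, 128]
r6 m[fog→φ0] = [3, 6, 5, 7]
r6 m[fog→φ2] = [503, 371, 445, 430]
r6 m[sprk→φ1] = [1, 1, 1, 1]
fixed point reached at round 6
b[rain] = ⊗ incoming = [3818, 1728, 1760, 1664]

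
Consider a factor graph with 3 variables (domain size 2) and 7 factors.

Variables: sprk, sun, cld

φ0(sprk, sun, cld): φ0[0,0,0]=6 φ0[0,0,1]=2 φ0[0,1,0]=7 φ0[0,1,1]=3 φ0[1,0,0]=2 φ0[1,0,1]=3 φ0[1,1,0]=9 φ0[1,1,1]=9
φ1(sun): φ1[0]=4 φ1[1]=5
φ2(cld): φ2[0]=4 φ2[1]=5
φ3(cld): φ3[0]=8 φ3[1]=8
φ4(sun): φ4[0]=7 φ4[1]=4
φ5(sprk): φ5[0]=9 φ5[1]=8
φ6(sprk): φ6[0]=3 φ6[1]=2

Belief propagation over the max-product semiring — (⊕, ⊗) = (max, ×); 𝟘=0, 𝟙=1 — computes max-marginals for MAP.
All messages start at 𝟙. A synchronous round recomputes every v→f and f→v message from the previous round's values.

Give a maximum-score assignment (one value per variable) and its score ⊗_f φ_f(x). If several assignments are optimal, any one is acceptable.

init: all messages = 𝟙 over 2 values
r1 m[φ0→sprk] = [7, 9]
r1 m[φ0→sun] = [6, 9]
r1 m[φ0→cld] = [9, 9]
r1 m[φ1→sun] = [4, 5]
r1 m[φ2→cld] = [4, 5]
r1 m[φ3→cld] = [8, 8]
r1 m[φ4→sun] = [7, 4]
r1 m[φ5→sprk] = [9, 8]
r1 m[φ6→sprk] = [3, 2]
r1 m[sprk→φ0] = [1, 1]
r1 m[sprk→φ5] = [1, 1]
r1 m[sprk→φ6] = [1, 1]
r1 m[sun→φ0] = [1, 1]
r1 m[sun→φ1] = [1, 1]
r1 m[sun→φ4] = [1, 1]
r1 m[cld→φ0] = [1, 1]
r1 m[cld→φ2] = [1, 1]
r1 m[cld→φ3] = [1, 1]
r2 m[φ0→sprk] = [7, 9]
r2 m[φ0→sun] = [6, 9]
r2 m[φ0→cld] = [9, 9]
r2 m[φ1→sun] = [4, 5]
r2 m[φ2→cld] = [4, 5]
r2 m[φ3→cld] = [8, 8]
r2 m[φ4→sun] = [7, 4]
r2 m[φ5→sprk] = [9, 8]
r2 m[φ6→sprk] = [3, 2]
r2 m[sprk→φ0] = [27, 16]
r2 m[sprk→φ5] = [21, 18]
r2 m[sprk→φ6] = [63, 72]
r2 m[sun→φ0] = [28, 20]
r2 m[sun→φ1] = [42, 36]
r2 m[sun→φ4] = [24, 45]
r2 m[cld→φ0] = [32, 40]
r2 m[cld→φ2] = [72, 72]
r2 m[cld→φ3] = [36, 45]
r3 m[φ0→sprk] = [5376, 7200]
r3 m[φ0→sun] = [5184, 6048]
r3 m[φ0→cld] = [4536, 2880]
r3 m[φ1→sun] = [4, 5]
r3 m[φ2→cld] = [4, 5]
r3 m[φ3→cld] = [8, 8]
r3 m[φ4→sun] = [7, 4]
r3 m[φ5→sprk] = [9, 8]
r3 m[φ6→sprk] = [3, 2]
r3 m[sprk→φ0] = [27, 16]
r3 m[sprk→φ5] = [21, 18]
r3 m[sprk→φ6] = [63, 72]
r3 m[sun→φ0] = [28, 20]
r3 m[sun→φ1] = [42, 36]
r3 m[sun→φ4] = [24, 45]
r3 m[cld→φ0] = [32, 40]
r3 m[cld→φ2] = [72, 72]
r3 m[cld→φ3] = [36, 45]
r4 m[φ0→sprk] = [5376, 7200]
r4 m[φ0→sun] = [5184, 6048]
r4 m[φ0→cld] = [4536, 2880]
r4 m[φ1→sun] = [4, 5]
r4 m[φ2→cld] = [4, 5]
r4 m[φ3→cld] = [8, 8]
r4 m[φ4→sun] = [7, 4]
r4 m[φ5→sprk] = [9, 8]
r4 m[φ6→sprk] = [3, 2]
r4 m[sprk→φ0] = [27, 16]
r4 m[sprk→φ5] = [16128, 14400]
r4 m[sprk→φ6] = [48384, 57600]
r4 m[sun→φ0] = [28, 20]
r4 m[sun→φ1] = [36288, 24192]
r4 m[sun→φ4] = [20736, 30240]
r4 m[cld→φ0] = [32, 40]
r4 m[cld→φ2] = [36288, 23040]
r4 m[cld→φ3] = [18144, 14400]
r5 m[φ0→sprk] = [5376, 7200]
r5 m[φ0→sun] = [5184, 6048]
r5 m[φ0→cld] = [4536, 2880]
r5 m[φ1→sun] = [4, 5]
r5 m[φ2→cld] = [4, 5]
r5 m[φ3→cld] = [8, 8]
r5 m[φ4→sun] = [7, 4]
r5 m[φ5→sprk] = [9, 8]
r5 m[φ6→sprk] = [3, 2]
r5 m[sprk→φ0] = [27, 16]
r5 m[sprk→φ5] = [16128, 14400]
r5 m[sprk→φ6] = [48384, 57600]
r5 m[sun→φ0] = [28, 20]
r5 m[sun→φ1] = [36288, 24192]
r5 m[sun→φ4] = [20736, 30240]
r5 m[cld→φ0] = [32, 40]
r5 m[cld→φ2] = [36288, 23040]
r5 m[cld→φ3] = [18144, 14400]
fixed point reached at round 5
traceback from sprk: (sprk=0, sun=0, cld=0), score=145152

assignment: (sprk=0, sun=0, cld=0); score = 145152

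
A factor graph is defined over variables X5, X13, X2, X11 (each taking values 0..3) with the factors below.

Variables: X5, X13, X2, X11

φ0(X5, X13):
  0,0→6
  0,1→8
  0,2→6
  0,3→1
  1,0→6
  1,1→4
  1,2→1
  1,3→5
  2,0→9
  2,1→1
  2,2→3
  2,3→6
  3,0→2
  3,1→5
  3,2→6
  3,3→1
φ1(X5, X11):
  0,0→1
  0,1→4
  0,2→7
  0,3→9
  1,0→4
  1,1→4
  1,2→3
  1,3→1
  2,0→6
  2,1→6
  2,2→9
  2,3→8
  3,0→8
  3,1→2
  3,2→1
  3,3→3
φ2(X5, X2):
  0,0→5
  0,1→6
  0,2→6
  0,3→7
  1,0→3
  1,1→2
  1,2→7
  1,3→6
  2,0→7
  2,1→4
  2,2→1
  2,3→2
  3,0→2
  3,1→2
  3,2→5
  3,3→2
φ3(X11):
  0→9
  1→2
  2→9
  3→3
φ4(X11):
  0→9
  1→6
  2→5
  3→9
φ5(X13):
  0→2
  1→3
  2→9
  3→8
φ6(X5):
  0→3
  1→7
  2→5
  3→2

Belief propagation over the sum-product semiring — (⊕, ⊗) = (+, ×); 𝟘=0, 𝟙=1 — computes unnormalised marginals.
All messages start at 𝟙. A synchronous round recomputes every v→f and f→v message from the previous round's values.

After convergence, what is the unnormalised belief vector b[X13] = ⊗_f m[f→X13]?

init: all messages = 𝟙 over 4 values
r1 m[φ0→X5] = [21, 16, 19, 14]
r1 m[φ0→X13] = [23, 18, 16, 13]
r1 m[φ1→X5] = [21, 12, 29, 14]
r1 m[φ1→X11] = [19, 16, 20, 21]
r1 m[φ2→X5] = [24, 18, 14, 11]
r1 m[φ2→X2] = [17, 14, 19, 17]
r1 m[φ3→X11] = [9, 2, 9, 3]
r1 m[φ4→X11] = [9, 6, 5, 9]
r1 m[φ5→X13] = [2, 3, 9, 8]
r1 m[φ6→X5] = [3, 7, 5, 2]
r1 m[X5→φ0] = [1, 1, 1, 1]
r1 m[X5→φ1] = [1, 1, 1, 1]
r1 m[X5→φ2] = [1, 1, 1, 1]
r1 m[X5→φ6] = [1, 1, 1, 1]
r1 m[X13→φ0] = [1, 1, 1, 1]
r1 m[X13→φ5] = [1, 1, 1, 1]
r1 m[X2→φ2] = [1, 1, 1, 1]
r1 m[X11→φ1] = [1, 1, 1, 1]
r1 m[X11→φ3] = [1, 1, 1, 1]
r1 m[X11→φ4] = [1, 1, 1, 1]
r2 m[φ0→X5] = [21, 16, 19, 14]
r2 m[φ0→X13] = [23, 18, 16, 13]
r2 m[φ1→X5] = [21, 12, 29, 14]
r2 m[φ1→X11] = [19, 16, 20, 21]
r2 m[φ2→X5] = [24, 18, 14, 11]
r2 m[φ2→X2] = [17, 14, 19, 17]
r2 m[φ3→X11] = [9, 2, 9, 3]
r2 m[φ4→X11] = [9, 6, 5, 9]
r2 m[φ5→X13] = [2, 3, 9, 8]
r2 m[φ6→X5] = [3, 7, 5, 2]
r2 m[X5→φ0] = [1512, 1512, 2030, 308]
r2 m[X5→φ1] = [1512, 2016, 1330, 308]
r2 m[X5→φ2] = [1323, 1344, 2755, 392]
r2 m[X5→φ6] = [10584, 3456, 7714, 2156]
r2 m[X13→φ0] = [2, 3, 9, 8]
r2 m[X13→φ5] = [23, 18, 16, 13]
r2 m[X2→φ2] = [1, 1, 1, 1]
r2 m[X11→φ1] = [81, 12, 45, 27]
r2 m[X11→φ3] = [171, 96, 100, 189]
r2 m[X11→φ4] = [171, 32, 180, 63]
r3 m[φ0→X5] = [98, 73, 96, 81]
r3 m[φ0→X13] = [37030, 21714, 18522, 21560]
r3 m[φ1→X5] = [687, 534, 1179, 798]
r3 m[φ1→X11] = [20020, 22708, 28910, 27188]
r3 m[φ2→X5] = [24, 18, 14, 11]
r3 m[φ2→X2] = [30716, 22430, 22061, 23619]
r3 m[φ3→X11] = [9, 2, 9, 3]
r3 m[φ4→X11] = [9, 6, 5, 9]
r3 m[φ5→X13] = [2, 3, 9, 8]
r3 m[φ6→X5] = [3, 7, 5, 2]
r3 m[X5→φ0] = [1512, 1512, 2030, 308]
r3 m[X5→φ1] = [1512, 2016, 1330, 308]
r3 m[X5→φ2] = [1323, 1344, 2755, 392]
r3 m[X5→φ6] = [10584, 3456, 7714, 2156]
r3 m[X13→φ0] = [2, 3, 9, 8]
r3 m[X13→φ5] = [23, 18, 16, 13]
r3 m[X2→φ2] = [1, 1, 1, 1]
r3 m[X11→φ1] = [81, 12, 45, 27]
r3 m[X11→φ3] = [171, 96, 100, 189]
r3 m[X11→φ4] = [171, 32, 180, 63]
r4 m[φ0→X5] = [98, 73, 96, 81]
r4 m[φ0→X13] = [37030, 21714, 18522, 21560]
r4 m[φ1→X5] = [687, 534, 1179, 798]
r4 m[φ1→X11] = [20020, 22708, 28910, 27188]
r4 m[φ2→X5] = [24, 18, 14, 11]
r4 m[φ2→X2] = [30716, 22430, 22061, 23619]
r4 m[φ3→X11] = [9, 2, 9, 3]
r4 m[φ4→X11] = [9, 6, 5, 9]
r4 m[φ5→X13] = [2, 3, 9, 8]
r4 m[φ6→X5] = [3, 7, 5, 2]
r4 m[X5→φ0] = [49464, 67284, 82530, 17556]
r4 m[X5→φ1] = [7056, 9198, 6720, 1782]
r4 m[X5→φ2] = [201978, 272874, 565920, 129276]
r4 m[X5→φ6] = [1615824, 701676, 1584576, 711018]
r4 m[X13→φ0] = [2, 3, 9, 8]
r4 m[X13→φ5] = [37030, 21714, 18522, 21560]
r4 m[X2→φ2] = [1, 1, 1, 1]
r4 m[X11→φ1] = [81, 12, 45, 27]
r4 m[X11→φ3] = [180180, 136248, 144550, 244692]
r4 m[X11→φ4] = [180180, 45416, 260190, 81564]
r5 m[φ0→X5] = [98, 73, 96, 81]
r5 m[φ0→X13] = [1478370, 835158, 716994, 898620]
r5 m[φ1→X5] = [687, 534, 1179, 798]
r5 m[φ1→X11] = [98424, 108900, 139248, 131808]
r5 m[φ2→X5] = [24, 18, 14, 11]
r5 m[φ2→X2] = [6048504, 4279848, 4334286, 4441482]
r5 m[φ3→X11] = [9, 2, 9, 3]
r5 m[φ4→X11] = [9, 6, 5, 9]
r5 m[φ5→X13] = [2, 3, 9, 8]
r5 m[φ6→X5] = [3, 7, 5, 2]
r5 m[X5→φ0] = [49464, 67284, 82530, 17556]
r5 m[X5→φ1] = [7056, 9198, 6720, 1782]
r5 m[X5→φ2] = [201978, 272874, 565920, 129276]
r5 m[X5→φ6] = [1615824, 701676, 1584576, 711018]
r5 m[X13→φ0] = [2, 3, 9, 8]
r5 m[X13→φ5] = [37030, 21714, 18522, 21560]
r5 m[X2→φ2] = [1, 1, 1, 1]
r5 m[X11→φ1] = [81, 12, 45, 27]
r5 m[X11→φ3] = [180180, 136248, 144550, 244692]
r5 m[X11→φ4] = [180180, 45416, 260190, 81564]
r6 m[φ0→X5] = [98, 73, 96, 81]
r6 m[φ0→X13] = [1478370, 835158, 716994, 898620]
r6 m[φ1→X5] = [687, 534, 1179, 798]
r6 m[φ1→X11] = [98424, 108900, 139248, 131808]
r6 m[φ2→X5] = [24, 18, 14, 11]
r6 m[φ2→X2] = [6048504, 4279848, 4334286, 4441482]
r6 m[φ3→X11] = [9, 2, 9, 3]
r6 m[φ4→X11] = [9, 6, 5, 9]
r6 m[φ5→X13] = [2, 3, 9, 8]
r6 m[φ6→X5] = [3, 7, 5, 2]
r6 m[X5→φ0] = [49464, 67284, 82530, 17556]
r6 m[X5→φ1] = [7056, 9198, 6720, 1782]
r6 m[X5→φ2] = [201978, 272874, 565920, 129276]
r6 m[X5→φ6] = [1615824, 701676, 1584576, 711018]
r6 m[X13→φ0] = [2, 3, 9, 8]
r6 m[X13→φ5] = [1478370, 835158, 716994, 898620]
r6 m[X2→φ2] = [1, 1, 1, 1]
r6 m[X11→φ1] = [81, 12, 45, 27]
r6 m[X11→φ3] = [885816, 653400, 696240, 1186272]
r6 m[X11→φ4] = [885816, 217800, 1253232, 395424]
r7 m[φ0→X5] = [98, 73, 96, 81]
r7 m[φ0→X13] = [1478370, 835158, 716994, 898620]
r7 m[φ1→X5] = [687, 534, 1179, 798]
r7 m[φ1→X11] = [98424, 108900, 139248, 131808]
r7 m[φ2→X5] = [24, 18, 14, 11]
r7 m[φ2→X2] = [6048504, 4279848, 4334286, 4441482]
r7 m[φ3→X11] = [9, 2, 9, 3]
r7 m[φ4→X11] = [9, 6, 5, 9]
r7 m[φ5→X13] = [2, 3, 9, 8]
r7 m[φ6→X5] = [3, 7, 5, 2]
r7 m[X5→φ0] = [49464, 67284, 82530, 17556]
r7 m[X5→φ1] = [7056, 9198, 6720, 1782]
r7 m[X5→φ2] = [201978, 272874, 565920, 129276]
r7 m[X5→φ6] = [1615824, 701676, 1584576, 711018]
r7 m[X13→φ0] = [2, 3, 9, 8]
r7 m[X13→φ5] = [1478370, 835158, 716994, 898620]
r7 m[X2→φ2] = [1, 1, 1, 1]
r7 m[X11→φ1] = [81, 12, 45, 27]
r7 m[X11→φ3] = [885816, 653400, 696240, 1186272]
r7 m[X11→φ4] = [885816, 217800, 1253232, 395424]
fixed point reached at round 7
b[X13] = ⊗ incoming = [2956740, 2505474, 6452946, 7188960]

b[X13] = [2956740, 2505474, 6452946, 7188960]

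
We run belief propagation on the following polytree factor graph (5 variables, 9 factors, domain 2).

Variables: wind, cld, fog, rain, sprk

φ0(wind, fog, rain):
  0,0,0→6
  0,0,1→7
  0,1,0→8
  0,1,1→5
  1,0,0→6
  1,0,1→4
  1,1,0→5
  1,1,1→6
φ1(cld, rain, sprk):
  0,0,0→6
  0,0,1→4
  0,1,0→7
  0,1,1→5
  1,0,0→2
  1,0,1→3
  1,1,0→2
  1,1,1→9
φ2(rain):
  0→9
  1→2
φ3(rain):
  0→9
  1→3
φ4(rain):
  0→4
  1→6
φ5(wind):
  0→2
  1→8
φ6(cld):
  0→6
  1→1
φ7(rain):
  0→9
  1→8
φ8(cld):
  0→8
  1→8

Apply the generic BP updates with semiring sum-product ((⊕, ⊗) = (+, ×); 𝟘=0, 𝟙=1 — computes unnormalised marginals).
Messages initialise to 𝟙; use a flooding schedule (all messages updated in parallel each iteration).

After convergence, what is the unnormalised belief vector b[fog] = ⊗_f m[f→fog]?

b[fog] = [99775872, 96005376]

init: all messages = 𝟙 over 2 values
r1 m[φ0→wind] = [26, 21]
r1 m[φ0→fog] = [23, 24]
r1 m[φ0→rain] = [25, 22]
r1 m[φ1→cld] = [22, 16]
r1 m[φ1→rain] = [15, 23]
r1 m[φ1→sprk] = [17, 21]
r1 m[φ2→rain] = [9, 2]
r1 m[φ3→rain] = [9, 3]
r1 m[φ4→rain] = [4, 6]
r1 m[φ5→wind] = [2, 8]
r1 m[φ6→cld] = [6, 1]
r1 m[φ7→rain] = [9, 8]
r1 m[φ8→cld] = [8, 8]
r1 m[wind→φ0] = [1, 1]
r1 m[wind→φ5] = [1, 1]
r1 m[cld→φ1] = [1, 1]
r1 m[cld→φ6] = [1, 1]
r1 m[cld→φ8] = [1, 1]
r1 m[fog→φ0] = [1, 1]
r1 m[rain→φ0] = [1, 1]
r1 m[rain→φ1] = [1, 1]
r1 m[rain→φ2] = [1, 1]
r1 m[rain→φ3] = [1, 1]
r1 m[rain→φ4] = [1, 1]
r1 m[rain→φ7] = [1, 1]
r1 m[sprk→φ1] = [1, 1]
r2 m[φ0→wind] = [26, 21]
r2 m[φ0→fog] = [23, 24]
r2 m[φ0→rain] = [25, 22]
r2 m[φ1→cld] = [22, 16]
r2 m[φ1→rain] = [15, 23]
r2 m[φ1→sprk] = [17, 21]
r2 m[φ2→rain] = [9, 2]
r2 m[φ3→rain] = [9, 3]
r2 m[φ4→rain] = [4, 6]
r2 m[φ5→wind] = [2, 8]
r2 m[φ6→cld] = [6, 1]
r2 m[φ7→rain] = [9, 8]
r2 m[φ8→cld] = [8, 8]
r2 m[wind→φ0] = [2, 8]
r2 m[wind→φ5] = [26, 21]
r2 m[cld→φ1] = [48, 8]
r2 m[cld→φ6] = [176, 128]
r2 m[cld→φ8] = [132, 16]
r2 m[fog→φ0] = [1, 1]
r2 m[rain→φ0] = [43740, 6624]
r2 m[rain→φ1] = [72900, 6336]
r2 m[rain→φ2] = [121500, 72864]
r2 m[rain→φ3] = [121500, 48576]
r2 m[rain→φ4] = [273375, 24288]
r2 m[rain→φ7] = [121500, 18216]
r2 m[sprk→φ1] = [1, 1]
r3 m[φ0→wind] = [691848, 547380]
r3 m[φ0→fog] = [2929104, 2833632]
r3 m[φ0→rain] = [116, 104]
r3 m[φ1→cld] = [805032, 434196]
r3 m[φ1→rain] = [520, 664]
r3 m[φ1→sprk] = [24391872, 17723232]
r3 m[φ2→rain] = [9, 2]
r3 m[φ3→rain] = [9, 3]
r3 m[φ4→rain] = [4, 6]
r3 m[φ5→wind] = [2, 8]
r3 m[φ6→cld] = [6, 1]
r3 m[φ7→rain] = [9, 8]
r3 m[φ8→cld] = [8, 8]
r3 m[wind→φ0] = [2, 8]
r3 m[wind→φ5] = [26, 21]
r3 m[cld→φ1] = [48, 8]
r3 m[cld→φ6] = [176, 128]
r3 m[cld→φ8] = [132, 16]
r3 m[fog→φ0] = [1, 1]
r3 m[rain→φ0] = [43740, 6624]
r3 m[rain→φ1] = [72900, 6336]
r3 m[rain→φ2] = [121500, 72864]
r3 m[rain→φ3] = [121500, 48576]
r3 m[rain→φ4] = [273375, 24288]
r3 m[rain→φ7] = [121500, 18216]
r3 m[sprk→φ1] = [1, 1]
r4 m[φ0→wind] = [691848, 547380]
r4 m[φ0→fog] = [2929104, 2833632]
r4 m[φ0→rain] = [116, 104]
r4 m[φ1→cld] = [805032, 434196]
r4 m[φ1→rain] = [520, 664]
r4 m[φ1→sprk] = [24391872, 17723232]
r4 m[φ2→rain] = [9, 2]
r4 m[φ3→rain] = [9, 3]
r4 m[φ4→rain] = [4, 6]
r4 m[φ5→wind] = [2, 8]
r4 m[φ6→cld] = [6, 1]
r4 m[φ7→rain] = [9, 8]
r4 m[φ8→cld] = [8, 8]
r4 m[wind→φ0] = [2, 8]
r4 m[wind→φ5] = [691848, 547380]
r4 m[cld→φ1] = [48, 8]
r4 m[cld→φ6] = [6440256, 3473568]
r4 m[cld→φ8] = [4830192, 434196]
r4 m[fog→φ0] = [1, 1]
r4 m[rain→φ0] = [1516320, 191232]
r4 m[rain→φ1] = [338256, 29952]
r4 m[rain→φ2] = [19543680, 9944064]
r4 m[rain→φ3] = [19543680, 6629376]
r4 m[rain→φ4] = [43973280, 3314688]
r4 m[rain→φ7] = [19543680, 2486016]
r4 m[sprk→φ1] = [1, 1]
r5 m[φ0→wind] = [23523264, 18591840]
r5 m[φ0→fog] = [99775872, 96005376]
r5 m[φ0→rain] = [116, 104]
r5 m[φ1→cld] = [3741984, 2020752]
r5 m[φ1→rain] = [520, 664]
r5 m[φ1→sprk] = [113372928, 82408320]
r5 m[φ2→rain] = [9, 2]
r5 m[φ3→rain] = [9, 3]
r5 m[φ4→rain] = [4, 6]
r5 m[φ5→wind] = [2, 8]
r5 m[φ6→cld] = [6, 1]
r5 m[φ7→rain] = [9, 8]
r5 m[φ8→cld] = [8, 8]
r5 m[wind→φ0] = [2, 8]
r5 m[wind→φ5] = [691848, 547380]
r5 m[cld→φ1] = [48, 8]
r5 m[cld→φ6] = [6440256, 3473568]
r5 m[cld→φ8] = [4830192, 434196]
r5 m[fog→φ0] = [1, 1]
r5 m[rain→φ0] = [1516320, 191232]
r5 m[rain→φ1] = [338256, 29952]
r5 m[rain→φ2] = [19543680, 9944064]
r5 m[rain→φ3] = [19543680, 6629376]
r5 m[rain→φ4] = [43973280, 3314688]
r5 m[rain→φ7] = [19543680, 2486016]
r5 m[sprk→φ1] = [1, 1]
r6 m[φ0→wind] = [23523264, 18591840]
r6 m[φ0→fog] = [99775872, 96005376]
r6 m[φ0→rain] = [116, 104]
r6 m[φ1→cld] = [3741984, 2020752]
r6 m[φ1→rain] = [520, 664]
r6 m[φ1→sprk] = [113372928, 82408320]
r6 m[φ2→rain] = [9, 2]
r6 m[φ3→rain] = [9, 3]
r6 m[φ4→rain] = [4, 6]
r6 m[φ5→wind] = [2, 8]
r6 m[φ6→cld] = [6, 1]
r6 m[φ7→rain] = [9, 8]
r6 m[φ8→cld] = [8, 8]
r6 m[wind→φ0] = [2, 8]
r6 m[wind→φ5] = [23523264, 18591840]
r6 m[cld→φ1] = [48, 8]
r6 m[cld→φ6] = [29935872, 16166016]
r6 m[cld→φ8] = [22451904, 2020752]
r6 m[fog→φ0] = [1, 1]
r6 m[rain→φ0] = [1516320, 191232]
r6 m[rain→φ1] = [338256, 29952]
r6 m[rain→φ2] = [19543680, 9944064]
r6 m[rain→φ3] = [19543680, 6629376]
r6 m[rain→φ4] = [43973280, 3314688]
r6 m[rain→φ7] = [19543680, 2486016]
r6 m[sprk→φ1] = [1, 1]
r7 m[φ0→wind] = [23523264, 18591840]
r7 m[φ0→fog] = [99775872, 96005376]
r7 m[φ0→rain] = [116, 104]
r7 m[φ1→cld] = [3741984, 2020752]
r7 m[φ1→rain] = [520, 664]
r7 m[φ1→sprk] = [113372928, 82408320]
r7 m[φ2→rain] = [9, 2]
r7 m[φ3→rain] = [9, 3]
r7 m[φ4→rain] = [4, 6]
r7 m[φ5→wind] = [2, 8]
r7 m[φ6→cld] = [6, 1]
r7 m[φ7→rain] = [9, 8]
r7 m[φ8→cld] = [8, 8]
r7 m[wind→φ0] = [2, 8]
r7 m[wind→φ5] = [23523264, 18591840]
r7 m[cld→φ1] = [48, 8]
r7 m[cld→φ6] = [29935872, 16166016]
r7 m[cld→φ8] = [22451904, 2020752]
r7 m[fog→φ0] = [1, 1]
r7 m[rain→φ0] = [1516320, 191232]
r7 m[rain→φ1] = [338256, 29952]
r7 m[rain→φ2] = [19543680, 9944064]
r7 m[rain→φ3] = [19543680, 6629376]
r7 m[rain→φ4] = [43973280, 3314688]
r7 m[rain→φ7] = [19543680, 2486016]
r7 m[sprk→φ1] = [1, 1]
fixed point reached at round 7
b[fog] = ⊗ incoming = [99775872, 96005376]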